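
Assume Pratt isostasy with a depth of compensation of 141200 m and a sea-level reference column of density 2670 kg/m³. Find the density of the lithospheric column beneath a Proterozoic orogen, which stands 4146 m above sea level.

2590 kg/m³

Pratt balance: ρ_ref D = ρ (D + h).
ρ = ρ_ref D/(D + h) = 2670 × 141200 m/(141200 m + 4146 m) = 2590 kg/m³.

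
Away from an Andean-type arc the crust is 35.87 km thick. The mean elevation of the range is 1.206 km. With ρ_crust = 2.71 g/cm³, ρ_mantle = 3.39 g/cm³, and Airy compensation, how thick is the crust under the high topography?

Root depth r = h ρ_c / (ρ_m − ρ_c) = 1.206 km × 2.71 / 0.68 = 4.806 km.
Total thickness = T + h + r = 35.87 km + 1.206 km + 4.806 km = 41.9 km.

41.9 km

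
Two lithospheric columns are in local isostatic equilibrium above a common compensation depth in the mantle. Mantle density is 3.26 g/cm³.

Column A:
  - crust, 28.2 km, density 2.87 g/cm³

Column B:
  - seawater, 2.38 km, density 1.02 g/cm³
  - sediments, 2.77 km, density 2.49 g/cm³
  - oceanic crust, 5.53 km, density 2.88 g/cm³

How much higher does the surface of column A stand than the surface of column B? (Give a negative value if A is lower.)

For any compensation level in the mantle, the mantle terms cancel and isostasy reduces to e = (Σt_A − Σt_B) − (Σ(ρt)_A − Σ(ρt)_B) / ρ_m.
Σt_A = 28.2 km; Σt_B = 10.68 km; Σ(ρt)_A = 80.934; Σ(ρt)_B = 25.2513 (in km·g/cm³).
e = (28.2 − 10.68) − (80.934 − 25.2513) / 3.26 = 0.439 km.

0.439 km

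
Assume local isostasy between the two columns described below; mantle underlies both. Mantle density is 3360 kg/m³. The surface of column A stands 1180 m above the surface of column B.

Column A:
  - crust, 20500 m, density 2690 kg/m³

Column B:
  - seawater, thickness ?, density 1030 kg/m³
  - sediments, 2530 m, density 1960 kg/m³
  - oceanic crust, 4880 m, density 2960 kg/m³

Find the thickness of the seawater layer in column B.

1840 m

Take the compensation level at the base of the deeper column (depth z_c below the surface of column A) and equate Σ ρ_i t_i down to z_c; mantle fills any gap and the z_c terms cancel.
Column A: 20500×2690 + (z_c − 20500)×3360
Column B: 1180×0 + x×1030 + 2530×1960 + 4880×2960 + (z_c − 1180 − 7410 − x)×3360
The z_c×3360 term appears on both sides and cancels. Collect the known terms of each column as K = Σ(ρt)_known − 3360 × (depth of known layers): K_A = 55145000 − 3360×20500 = −13735000; K_B = 19403600 − 3360×(1180 + 7410) = −9458800.
Balance: K_A = K_B − x×(3360 − 1030), so x = (K_B − K_A)/(3360 − 1030) = 4276200/2330 = 1840 m.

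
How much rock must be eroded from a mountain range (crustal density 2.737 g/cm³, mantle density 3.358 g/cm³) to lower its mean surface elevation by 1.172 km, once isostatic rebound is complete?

Net drop Δ = e − u = e − e ρ_c/ρ_m = e (ρ_m − ρ_c)/ρ_m.
e = Δ ρ_m/(ρ_m − ρ_c) = 1.172 km × 3.358/0.621 = 6.34 km.

6.34 km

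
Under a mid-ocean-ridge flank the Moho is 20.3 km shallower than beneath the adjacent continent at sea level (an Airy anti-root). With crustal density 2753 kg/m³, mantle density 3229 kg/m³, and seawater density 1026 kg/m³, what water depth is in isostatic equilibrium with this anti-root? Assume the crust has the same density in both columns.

Replacing a thickness d of crust by seawater at the top must be balanced by replacing crust with mantle at the base: d (ρ_c − ρ_w) = a (ρ_m − ρ_c).
d = a (ρ_m − ρ_c)/(ρ_c − ρ_w) = 20.3 km × 476/1727 = 5.6 km.

5.6 km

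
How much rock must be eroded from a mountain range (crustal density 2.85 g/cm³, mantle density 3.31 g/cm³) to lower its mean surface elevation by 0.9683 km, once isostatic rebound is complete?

Net drop Δ = e − u = e − e ρ_c/ρ_m = e (ρ_m − ρ_c)/ρ_m.
e = Δ ρ_m/(ρ_m − ρ_c) = 0.9683 km × 3.31/0.46 = 6.97 km.

6.97 km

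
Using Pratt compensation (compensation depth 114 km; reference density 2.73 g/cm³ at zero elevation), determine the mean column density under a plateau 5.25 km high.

2.61 g/cm³

Pratt balance: ρ_ref D = ρ (D + h).
ρ = ρ_ref D/(D + h) = 2.73 × 114 km/(114 km + 5.25 km) = 2.61 g/cm³.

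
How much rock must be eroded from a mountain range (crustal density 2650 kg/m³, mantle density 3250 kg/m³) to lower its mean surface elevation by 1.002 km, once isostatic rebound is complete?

5.43 km

Net drop Δ = e − u = e − e ρ_c/ρ_m = e (ρ_m − ρ_c)/ρ_m.
e = Δ ρ_m/(ρ_m − ρ_c) = 1.002 km × 3250/600 = 5.43 km.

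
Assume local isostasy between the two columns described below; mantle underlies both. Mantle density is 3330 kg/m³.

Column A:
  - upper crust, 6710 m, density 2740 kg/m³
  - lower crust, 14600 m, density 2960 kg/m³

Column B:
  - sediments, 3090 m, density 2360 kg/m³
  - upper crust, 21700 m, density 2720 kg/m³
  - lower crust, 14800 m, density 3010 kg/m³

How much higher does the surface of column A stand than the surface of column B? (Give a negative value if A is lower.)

For any compensation level in the mantle, the mantle terms cancel and isostasy reduces to e = (Σt_A − Σt_B) − (Σ(ρt)_A − Σ(ρt)_B) / ρ_m.
Σt_A = 21310 m; Σt_B = 39590 m; Σ(ρt)_A = 61601400; Σ(ρt)_B = 110864400 (in m·kg/m³).
e = (21310 − 39590) − (61601400 − 110864400) / 3330 = −3490 m.

−3490 m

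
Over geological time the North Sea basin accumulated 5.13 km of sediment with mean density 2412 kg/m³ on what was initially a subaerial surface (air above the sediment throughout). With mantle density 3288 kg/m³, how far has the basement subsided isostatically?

Subaerial load: s = t ρ_sed / ρ_m = 5.13 km × 2412/3288 = 3.76 km.

3.76 km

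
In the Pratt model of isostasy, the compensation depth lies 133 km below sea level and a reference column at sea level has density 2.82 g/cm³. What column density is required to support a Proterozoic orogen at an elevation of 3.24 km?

Pratt balance: ρ_ref D = ρ (D + h).
ρ = ρ_ref D/(D + h) = 2.82 × 133 km/(133 km + 3.24 km) = 2.75 g/cm³.

2.75 g/cm³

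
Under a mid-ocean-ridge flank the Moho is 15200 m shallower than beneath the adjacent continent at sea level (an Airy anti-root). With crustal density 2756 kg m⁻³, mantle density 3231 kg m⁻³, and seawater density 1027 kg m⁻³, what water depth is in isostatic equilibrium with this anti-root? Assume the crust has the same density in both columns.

4180 m

Replacing a thickness d of crust by seawater at the top must be balanced by replacing crust with mantle at the base: d (ρ_c − ρ_w) = a (ρ_m − ρ_c).
d = a (ρ_m − ρ_c)/(ρ_c − ρ_w) = 15200 m × 475/1729 = 4180 m.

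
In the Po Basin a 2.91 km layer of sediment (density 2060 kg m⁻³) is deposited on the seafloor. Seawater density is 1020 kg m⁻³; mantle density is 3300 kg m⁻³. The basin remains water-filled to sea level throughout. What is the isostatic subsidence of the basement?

Submarine loading: the sediment displaces seawater, and the subsidence is in turn flooded, so s (ρ_m − ρ_w) = t (ρ_sed − ρ_w).
s = 2.91 km × (2060 − 1020) / (3300 − 1020) = 1.33 km.

1.33 km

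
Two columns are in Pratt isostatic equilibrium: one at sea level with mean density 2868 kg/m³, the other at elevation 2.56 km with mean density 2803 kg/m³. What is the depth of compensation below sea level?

ρ_ref D = ρ (D + h) → D (ρ_ref − ρ) = ρ h.
D = ρ h/(ρ_ref − ρ) = 2803 × 2.56 km/(2868 − 2803) = 110 km.

110 km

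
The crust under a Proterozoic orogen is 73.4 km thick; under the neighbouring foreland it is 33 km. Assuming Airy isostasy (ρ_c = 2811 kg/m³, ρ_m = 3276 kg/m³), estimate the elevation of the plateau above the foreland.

Excess crust Δ = 73.4 km − 33 km = 40.4 km, split between elevation h and root r with h + r = Δ.
Airy balance ρ_c h = (ρ_m − ρ_c) r gives r = h ρ_c/(ρ_m − ρ_c), so h (1 + ρ_c/(ρ_m − ρ_c)) = Δ, i.e. h = Δ (ρ_m − ρ_c)/ρ_m.
h = 40.4 km × 465/3276 = 5.73 km.

5.73 km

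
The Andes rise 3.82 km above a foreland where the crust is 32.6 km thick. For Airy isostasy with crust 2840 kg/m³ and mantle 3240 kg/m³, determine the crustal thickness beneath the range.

63.5 km

Root depth r = h ρ_c / (ρ_m − ρ_c) = 3.82 km × 2840 / 400 = 27.12 km.
Total thickness = T + h + r = 32.6 km + 3.82 km + 27.12 km = 63.5 km.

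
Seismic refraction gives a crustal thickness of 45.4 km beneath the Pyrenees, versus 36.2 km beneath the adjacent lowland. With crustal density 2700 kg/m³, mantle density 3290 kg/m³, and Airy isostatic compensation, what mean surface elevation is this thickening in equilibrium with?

1.65 km

Excess crust Δ = 45.4 km − 36.2 km = 9.2 km, split between elevation h and root r with h + r = Δ.
Airy balance ρ_c h = (ρ_m − ρ_c) r gives r = h ρ_c/(ρ_m − ρ_c), so h (1 + ρ_c/(ρ_m − ρ_c)) = Δ, i.e. h = Δ (ρ_m − ρ_c)/ρ_m.
h = 9.2 km × 590/3290 = 1.65 km.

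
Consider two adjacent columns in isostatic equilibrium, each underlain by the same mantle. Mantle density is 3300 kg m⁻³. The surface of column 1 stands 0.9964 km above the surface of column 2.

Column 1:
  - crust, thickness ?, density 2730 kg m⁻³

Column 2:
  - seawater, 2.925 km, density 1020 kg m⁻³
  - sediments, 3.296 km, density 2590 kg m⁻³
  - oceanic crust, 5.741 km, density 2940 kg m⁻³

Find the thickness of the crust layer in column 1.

25.2 km

Take the compensation level at the base of the deeper column (depth z_c below the surface of column 1) and equate Σ ρ_i t_i down to z_c; mantle fills any gap and the z_c terms cancel.
Column 1: x×2730 + (z_c − 0 − x)×3300
Column 2: 0.9964×0 + 2.925×1020 + 3.296×2590 + 5.741×2940 + (z_c − 0.9964 − 11.962)×3300
The z_c×3300 term appears on both sides and cancels. Collect the known terms of each column as K = Σ(ρt)_known − 3300 × (depth of known layers): K_1 = 0 − 3300×0 = 0; K_2 = 28398.68 − 3300×(0.9964 + 11.962) = −14364.04.
Balance: K_1 − x×(3300 − 2730) = K_2, so x = (K_1 − K_2)/(3300 − 2730) = 14364/570 = 25.2 km.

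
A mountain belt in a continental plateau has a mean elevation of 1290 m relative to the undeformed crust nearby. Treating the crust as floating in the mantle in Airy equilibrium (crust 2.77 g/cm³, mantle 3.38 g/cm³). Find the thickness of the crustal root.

5860 m

Isostatic balance requires: the weight of the topography is balanced by the buoyancy of the root, ρ_c h = (ρ_m − ρ_c) r.
r = h · ρ_c / (ρ_m − ρ_c) = 1290 m × 2.77 / (3.38 − 2.77) = 5860 m.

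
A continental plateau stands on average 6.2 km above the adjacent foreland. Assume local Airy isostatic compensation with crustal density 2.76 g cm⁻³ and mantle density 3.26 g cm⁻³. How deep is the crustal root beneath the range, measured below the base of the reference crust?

34.2 km

Isostatic balance requires: the weight of the topography is balanced by the buoyancy of the root, ρ_c h = (ρ_m − ρ_c) r.
r = h · ρ_c / (ρ_m − ρ_c) = 6.2 km × 2.76 / (3.26 − 2.76) = 34.2 km.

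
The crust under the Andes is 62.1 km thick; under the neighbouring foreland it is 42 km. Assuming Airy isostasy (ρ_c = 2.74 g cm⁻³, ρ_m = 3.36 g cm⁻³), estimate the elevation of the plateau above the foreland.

Excess crust Δ = 62.1 km − 42 km = 20.1 km, split between elevation h and root r with h + r = Δ.
Airy balance ρ_c h = (ρ_m − ρ_c) r gives r = h ρ_c/(ρ_m − ρ_c), so h (1 + ρ_c/(ρ_m − ρ_c)) = Δ, i.e. h = Δ (ρ_m − ρ_c)/ρ_m.
h = 20.1 km × 0.62/3.36 = 3.71 km.

3.71 km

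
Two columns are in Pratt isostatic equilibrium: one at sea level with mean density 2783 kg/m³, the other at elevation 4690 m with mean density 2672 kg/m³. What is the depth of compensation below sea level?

ρ_ref D = ρ (D + h) → D (ρ_ref − ρ) = ρ h.
D = ρ h/(ρ_ref − ρ) = 2672 × 4690 m/(2783 − 2672) = 113000 m.

113000 m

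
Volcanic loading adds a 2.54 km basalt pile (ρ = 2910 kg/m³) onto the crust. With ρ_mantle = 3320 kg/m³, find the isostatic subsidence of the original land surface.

Subaerial loading: s = t ρ_load / ρ_m.
s = 2.54 km × 2910/3320 = 2.23 km.

2.23 km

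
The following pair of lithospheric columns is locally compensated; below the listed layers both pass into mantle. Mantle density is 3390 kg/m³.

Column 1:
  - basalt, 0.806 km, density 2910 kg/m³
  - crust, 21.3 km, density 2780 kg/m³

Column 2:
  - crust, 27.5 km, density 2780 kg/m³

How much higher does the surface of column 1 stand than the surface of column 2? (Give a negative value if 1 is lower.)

For any compensation level in the mantle, the mantle terms cancel and isostasy reduces to e = (Σt_1 − Σt_2) − (Σ(ρt)_1 − Σ(ρt)_2) / ρ_m.
Σt_1 = 22.106 km; Σt_2 = 27.5 km; Σ(ρt)_1 = 61559.46; Σ(ρt)_2 = 76450 (in km·kg/m³).
e = (22.106 − 27.5) − (61559.46 − 76450) / 3390 = −1 km.

−1 km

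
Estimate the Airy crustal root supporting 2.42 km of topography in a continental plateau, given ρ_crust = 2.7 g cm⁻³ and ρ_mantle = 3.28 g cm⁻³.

11.3 km

By Archimedes' principle applied to the lithosphere: the weight of the topography is balanced by the buoyancy of the root, ρ_c h = (ρ_m − ρ_c) r.
r = h · ρ_c / (ρ_m − ρ_c) = 2.42 km × 2.7 / (3.28 − 2.7) = 11.3 km.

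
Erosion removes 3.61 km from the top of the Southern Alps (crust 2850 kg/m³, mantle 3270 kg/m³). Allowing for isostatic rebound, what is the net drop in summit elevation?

0.464 km

Rebound u = e ρ_c/ρ_m = 3.61 km × 2850/3270 = 3.146 km.
Net surface drop = e − u = 3.61 km − 3.146 km = e (ρ_m − ρ_c)/ρ_m = 0.464 km.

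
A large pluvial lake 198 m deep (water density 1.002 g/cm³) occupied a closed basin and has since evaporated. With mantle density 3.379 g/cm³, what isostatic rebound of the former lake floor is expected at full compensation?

58.7 m

u = d ρ_w/ρ_m = 198 m × 1.002/3.379 = 58.7 m.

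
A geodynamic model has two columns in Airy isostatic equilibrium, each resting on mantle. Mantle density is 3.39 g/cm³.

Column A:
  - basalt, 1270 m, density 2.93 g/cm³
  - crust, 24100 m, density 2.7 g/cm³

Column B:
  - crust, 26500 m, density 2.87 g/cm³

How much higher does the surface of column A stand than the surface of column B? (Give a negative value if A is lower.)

For any compensation level in the mantle, the mantle terms cancel and isostasy reduces to e = (Σt_A − Σt_B) − (Σ(ρt)_A − Σ(ρt)_B) / ρ_m.
Σt_A = 25370 m; Σt_B = 26500 m; Σ(ρt)_A = 68791.1; Σ(ρt)_B = 76055 (in m·g/cm³).
e = (25370 − 26500) − (68791.1 − 76055) / 3.39 = 1010 m.

1010 m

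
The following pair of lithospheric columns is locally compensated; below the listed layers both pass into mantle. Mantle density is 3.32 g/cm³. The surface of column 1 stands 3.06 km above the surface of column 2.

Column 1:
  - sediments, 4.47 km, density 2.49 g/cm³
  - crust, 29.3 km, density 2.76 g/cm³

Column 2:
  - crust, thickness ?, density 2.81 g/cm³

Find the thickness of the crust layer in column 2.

Take the compensation level at the base of the deeper column (depth z_c below the surface of column 1) and equate Σ ρ_i t_i down to z_c; mantle fills any gap and the z_c terms cancel.
Column 1: 4.47×2.49 + 29.3×2.76 + (z_c − 33.77)×3.32
Column 2: 3.06×0 + x×2.81 + (z_c − 3.06 − 0 − x)×3.32
The z_c×3.32 term appears on both sides and cancels. Collect the known terms of each column as K = Σ(ρt)_known − 3.32 × (depth of known layers): K_1 = 91.9983 − 3.32×33.77 = −20.1181; K_2 = 0 − 3.32×(3.06 + 0) = −10.1592.
Balance: K_1 = K_2 − x×(3.32 − 2.81), so x = (K_2 − K_1)/(3.32 − 2.81) = 9.9589/0.51 = 19.5 km.

19.5 km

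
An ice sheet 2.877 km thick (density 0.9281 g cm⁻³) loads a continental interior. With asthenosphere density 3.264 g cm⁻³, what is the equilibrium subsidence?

0.818 km

Equating mass per unit area of the two columns: the ice load ρ_ice t is balanced by mantle displaced below, ρ_m s.
s = t ρ_ice / ρ_m = 2.877 km × 0.9281/3.264 = 0.818 km.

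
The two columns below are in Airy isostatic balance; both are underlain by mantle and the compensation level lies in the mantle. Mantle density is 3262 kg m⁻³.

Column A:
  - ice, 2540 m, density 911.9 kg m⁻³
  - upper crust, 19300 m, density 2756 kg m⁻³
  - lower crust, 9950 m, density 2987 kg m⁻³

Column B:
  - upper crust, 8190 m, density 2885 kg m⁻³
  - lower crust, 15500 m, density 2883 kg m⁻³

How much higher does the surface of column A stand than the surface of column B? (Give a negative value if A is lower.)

2920 m

For any compensation level in the mantle, the mantle terms cancel and isostasy reduces to e = (Σt_A − Σt_B) − (Σ(ρt)_A − Σ(ρt)_B) / ρ_m.
Σt_A = 31790 m; Σt_B = 23690 m; Σ(ρt)_A = 85227676; Σ(ρt)_B = 68314650 (in m·kg m⁻³).
e = (31790 − 23690) − (85227676 − 68314650) / 3262 = 2920 m.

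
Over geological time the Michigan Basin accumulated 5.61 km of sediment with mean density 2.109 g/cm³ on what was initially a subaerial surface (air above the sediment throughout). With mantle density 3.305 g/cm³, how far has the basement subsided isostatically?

3.58 km

Subaerial load: s = t ρ_sed / ρ_m = 5.61 km × 2.109/3.305 = 3.58 km.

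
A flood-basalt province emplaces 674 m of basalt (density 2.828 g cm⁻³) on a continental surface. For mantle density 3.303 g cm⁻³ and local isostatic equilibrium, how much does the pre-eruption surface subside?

577 m

Subaerial loading: s = t ρ_load / ρ_m.
s = 674 m × 2.828/3.303 = 577 m.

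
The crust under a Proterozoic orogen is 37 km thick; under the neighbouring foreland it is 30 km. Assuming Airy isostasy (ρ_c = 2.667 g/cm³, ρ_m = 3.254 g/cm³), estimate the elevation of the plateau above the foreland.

1.26 km

Excess crust Δ = 37 km − 30 km = 7 km, split between elevation h and root r with h + r = Δ.
Airy balance ρ_c h = (ρ_m − ρ_c) r gives r = h ρ_c/(ρ_m − ρ_c), so h (1 + ρ_c/(ρ_m − ρ_c)) = Δ, i.e. h = Δ (ρ_m − ρ_c)/ρ_m.
h = 7 km × 0.587/3.254 = 1.26 km.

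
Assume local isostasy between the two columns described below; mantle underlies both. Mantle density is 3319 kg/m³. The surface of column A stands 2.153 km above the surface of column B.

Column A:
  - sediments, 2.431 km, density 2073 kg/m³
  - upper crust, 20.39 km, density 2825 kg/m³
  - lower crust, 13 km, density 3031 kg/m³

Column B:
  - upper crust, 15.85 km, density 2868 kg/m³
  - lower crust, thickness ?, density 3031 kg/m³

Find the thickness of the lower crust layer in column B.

Take the compensation level at the base of the deeper column (depth z_c below the surface of column A) and equate Σ ρ_i t_i down to z_c; mantle fills any gap and the z_c terms cancel.
Column A: 2.431×2073 + 20.39×2825 + 13×3031 + (z_c − 35.821)×3319
Column B: 2.153×0 + 15.85×2868 + x×3031 + (z_c − 2.153 − 15.85 − x)×3319
The z_c×3319 term appears on both sides and cancels. Collect the known terms of each column as K = Σ(ρt)_known − 3319 × (depth of known layers): K_A = 102044.213 − 3319×35.821 = −16845.686; K_B = 45457.8 − 3319×(2.153 + 15.85) = −14294.157.
Balance: K_A = K_B − x×(3319 − 3031), so x = (K_B − K_A)/(3319 − 3031) = 2551.53/288 = 8.86 km.

8.86 km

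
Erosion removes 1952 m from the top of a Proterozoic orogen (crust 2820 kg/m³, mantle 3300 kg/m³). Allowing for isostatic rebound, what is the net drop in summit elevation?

284 m

Rebound u = e ρ_c/ρ_m = 1952 m × 2820/3300 = 1668 m.
Net surface drop = e − u = 1952 m − 1668 m = e (ρ_m − ρ_c)/ρ_m = 284 m.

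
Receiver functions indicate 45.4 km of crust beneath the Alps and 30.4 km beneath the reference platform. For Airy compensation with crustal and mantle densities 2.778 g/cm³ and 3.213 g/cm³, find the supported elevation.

2.03 km

Excess crust Δ = 45.4 km − 30.4 km = 15 km, split between elevation h and root r with h + r = Δ.
Airy balance ρ_c h = (ρ_m − ρ_c) r gives r = h ρ_c/(ρ_m − ρ_c), so h (1 + ρ_c/(ρ_m − ρ_c)) = Δ, i.e. h = Δ (ρ_m − ρ_c)/ρ_m.
h = 15 km × 0.435/3.213 = 2.03 km.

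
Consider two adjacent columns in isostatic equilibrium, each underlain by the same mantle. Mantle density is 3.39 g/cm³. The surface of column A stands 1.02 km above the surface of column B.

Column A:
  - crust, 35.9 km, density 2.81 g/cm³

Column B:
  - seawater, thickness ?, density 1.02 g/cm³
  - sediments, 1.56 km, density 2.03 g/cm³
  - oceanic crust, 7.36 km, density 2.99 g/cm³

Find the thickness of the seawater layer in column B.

5.19 km

Take the compensation level at the base of the deeper column (depth z_c below the surface of column A) and equate Σ ρ_i t_i down to z_c; mantle fills any gap and the z_c terms cancel.
Column A: 35.9×2.81 + (z_c − 35.9)×3.39
Column B: 1.02×0 + x×1.02 + 1.56×2.03 + 7.36×2.99 + (z_c − 1.02 − 8.92 − x)×3.39
The z_c×3.39 term appears on both sides and cancels. Collect the known terms of each column as K = Σ(ρt)_known − 3.39 × (depth of known layers): K_A = 100.879 − 3.39×35.9 = −20.822; K_B = 25.1732 − 3.39×(1.02 + 8.92) = −8.5234.
Balance: K_A = K_B − x×(3.39 − 1.02), so x = (K_B − K_A)/(3.39 − 1.02) = 12.2986/2.37 = 5.19 km.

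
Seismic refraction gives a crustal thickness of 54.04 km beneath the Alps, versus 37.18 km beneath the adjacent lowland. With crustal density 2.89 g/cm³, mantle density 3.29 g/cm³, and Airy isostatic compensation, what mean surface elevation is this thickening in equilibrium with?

Excess crust Δ = 54.04 km − 37.18 km = 16.86 km, split between elevation h and root r with h + r = Δ.
Airy balance ρ_c h = (ρ_m − ρ_c) r gives r = h ρ_c/(ρ_m − ρ_c), so h (1 + ρ_c/(ρ_m − ρ_c)) = Δ, i.e. h = Δ (ρ_m − ρ_c)/ρ_m.
h = 16.86 km × 0.4/3.29 = 2.05 km.

2.05 km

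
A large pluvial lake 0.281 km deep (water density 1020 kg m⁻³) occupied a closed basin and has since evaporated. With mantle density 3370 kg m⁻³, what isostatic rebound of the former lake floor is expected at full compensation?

u = d ρ_w/ρ_m = 0.281 km × 1020/3370 = 0.0851 km.

0.0851 km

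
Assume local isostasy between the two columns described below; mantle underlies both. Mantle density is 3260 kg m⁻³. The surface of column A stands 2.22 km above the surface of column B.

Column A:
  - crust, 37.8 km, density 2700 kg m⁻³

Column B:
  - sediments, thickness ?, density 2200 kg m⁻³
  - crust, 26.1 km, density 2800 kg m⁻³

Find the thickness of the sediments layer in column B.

Take the compensation level at the base of the deeper column (depth z_c below the surface of column A) and equate Σ ρ_i t_i down to z_c; mantle fills any gap and the z_c terms cancel.
Column A: 37.8×2700 + (z_c − 37.8)×3260
Column B: 2.22×0 + x×2200 + 26.1×2800 + (z_c − 2.22 − 26.1 − x)×3260
The z_c×3260 term appears on both sides and cancels. Collect the known terms of each column as K = Σ(ρt)_known − 3260 × (depth of known layers): K_A = 102060 − 3260×37.8 = −21168; K_B = 73080 − 3260×(2.22 + 26.1) = −19243.2.
Balance: K_A = K_B − x×(3260 − 2200), so x = (K_B − K_A)/(3260 − 2200) = 1924.8/1060 = 1.82 km.

1.82 km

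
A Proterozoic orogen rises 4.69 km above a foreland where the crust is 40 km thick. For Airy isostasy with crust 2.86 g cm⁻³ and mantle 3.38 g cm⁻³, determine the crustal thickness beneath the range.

Root depth r = h ρ_c / (ρ_m − ρ_c) = 4.69 km × 2.86 / 0.52 = 25.8 km.
Total thickness = T + h + r = 40 km + 4.69 km + 25.8 km = 70.5 km.

70.5 km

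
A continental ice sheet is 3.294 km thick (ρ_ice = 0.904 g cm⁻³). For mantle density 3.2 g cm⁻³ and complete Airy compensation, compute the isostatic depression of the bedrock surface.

0.931 km

In Airy isostatic equilibrium: the ice load ρ_ice t is balanced by mantle displaced below, ρ_m s.
s = t ρ_ice / ρ_m = 3.294 km × 0.904/3.2 = 0.931 km.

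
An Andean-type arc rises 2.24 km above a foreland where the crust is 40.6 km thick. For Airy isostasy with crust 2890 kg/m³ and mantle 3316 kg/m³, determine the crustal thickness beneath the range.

Root depth r = h ρ_c / (ρ_m − ρ_c) = 2.24 km × 2890 / 426 = 15.2 km.
Total thickness = T + h + r = 40.6 km + 2.24 km + 15.2 km = 58 km.

58 km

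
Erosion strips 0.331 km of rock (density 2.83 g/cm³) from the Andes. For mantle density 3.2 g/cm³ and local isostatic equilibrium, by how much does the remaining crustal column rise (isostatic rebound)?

Unloading: uplift u = e ρ_c/ρ_m = 0.331 km × 2.83/3.2 = 0.293 km.

0.293 km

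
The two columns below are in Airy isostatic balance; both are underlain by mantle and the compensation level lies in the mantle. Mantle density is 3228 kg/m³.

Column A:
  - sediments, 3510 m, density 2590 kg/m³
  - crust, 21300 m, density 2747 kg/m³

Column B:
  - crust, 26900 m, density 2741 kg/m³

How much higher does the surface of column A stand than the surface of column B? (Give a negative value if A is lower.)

−191 m

For any compensation level in the mantle, the mantle terms cancel and isostasy reduces to e = (Σt_A − Σt_B) − (Σ(ρt)_A − Σ(ρt)_B) / ρ_m.
Σt_A = 24810 m; Σt_B = 26900 m; Σ(ρt)_A = 67602000; Σ(ρt)_B = 73732900 (in m·kg/m³).
e = (24810 − 26900) − (67602000 − 73732900) / 3228 = −191 m.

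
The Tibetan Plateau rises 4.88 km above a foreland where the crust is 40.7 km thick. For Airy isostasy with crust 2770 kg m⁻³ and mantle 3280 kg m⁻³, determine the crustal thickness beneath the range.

Root depth r = h ρ_c / (ρ_m − ρ_c) = 4.88 km × 2770 / 510 = 26.51 km.
Total thickness = T + h + r = 40.7 km + 4.88 km + 26.51 km = 72.1 km.

72.1 km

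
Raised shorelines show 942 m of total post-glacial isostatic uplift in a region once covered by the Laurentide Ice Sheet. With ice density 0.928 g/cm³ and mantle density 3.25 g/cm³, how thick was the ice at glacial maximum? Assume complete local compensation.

u = t ρ_ice/ρ_m → t = u ρ_m/ρ_ice = 942 m × 3.25/0.928 = 3300 m.

3300 m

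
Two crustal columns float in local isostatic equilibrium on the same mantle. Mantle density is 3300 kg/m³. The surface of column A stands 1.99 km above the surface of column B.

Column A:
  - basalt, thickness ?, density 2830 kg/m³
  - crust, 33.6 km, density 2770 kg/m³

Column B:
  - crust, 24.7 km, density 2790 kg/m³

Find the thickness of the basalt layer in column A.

Take the compensation level at the base of the deeper column (depth z_c below the surface of column A) and equate Σ ρ_i t_i down to z_c; mantle fills any gap and the z_c terms cancel.
Column A: x×2830 + 33.6×2770 + (z_c − 33.6 − x)×3300
Column B: 1.99×0 + 24.7×2790 + (z_c − 1.99 − 24.7)×3300
The z_c×3300 term appears on both sides and cancels. Collect the known terms of each column as K = Σ(ρt)_known − 3300 × (depth of known layers): K_A = 93072 − 3300×33.6 = −17808; K_B = 68913 − 3300×(1.99 + 24.7) = −19164.
Balance: K_A − x×(3300 − 2830) = K_B, so x = (K_A − K_B)/(3300 − 2830) = 1356/470 = 2.89 km.

2.89 km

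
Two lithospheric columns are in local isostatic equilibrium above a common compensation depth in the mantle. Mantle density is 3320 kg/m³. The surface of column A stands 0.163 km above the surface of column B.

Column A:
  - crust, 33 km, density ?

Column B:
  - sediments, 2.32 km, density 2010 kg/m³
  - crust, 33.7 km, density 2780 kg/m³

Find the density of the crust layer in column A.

2660 kg/m³

Take the compensation level at the base of the deeper column (depth z_c below the surface of column A) and equate Σ ρ_i t_i down to z_c; mantle fills any gap and the z_c terms cancel.
Column A: 33×ρ + (z_c − 33)×3320
Column B: 0.163×0 + 2.32×2010 + 33.7×2780 + (z_c − 0.163 − 36.02)×3320
The z_c×3320 term appears on both sides and cancels. Collect the known terms of each column as K = Σ(ρt)_known − 3320 × (depth of known layers): K_A = 0 − 3320×33 = −109560; K_B = 98349.2 − 3320×(0.163 + 36.02) = −21778.36.
Balance: K_A + 33×ρ = K_B, so ρ = (K_B − K_A)/33 = 87781.6/33 = 2660 kg/m³.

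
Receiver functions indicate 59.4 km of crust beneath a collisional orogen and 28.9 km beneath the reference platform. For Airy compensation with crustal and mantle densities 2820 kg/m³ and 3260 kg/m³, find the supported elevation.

Excess crust Δ = 59.4 km − 28.9 km = 30.5 km, split between elevation h and root r with h + r = Δ.
Airy balance ρ_c h = (ρ_m − ρ_c) r gives r = h ρ_c/(ρ_m − ρ_c), so h (1 + ρ_c/(ρ_m − ρ_c)) = Δ, i.e. h = Δ (ρ_m − ρ_c)/ρ_m.
h = 30.5 km × 440/3260 = 4.12 km.

4.12 km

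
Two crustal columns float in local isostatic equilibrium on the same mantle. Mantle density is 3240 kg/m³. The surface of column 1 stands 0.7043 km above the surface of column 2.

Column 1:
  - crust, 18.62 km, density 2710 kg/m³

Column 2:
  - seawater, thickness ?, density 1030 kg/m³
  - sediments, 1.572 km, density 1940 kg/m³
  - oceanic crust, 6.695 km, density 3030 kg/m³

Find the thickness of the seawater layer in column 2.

Take the compensation level at the base of the deeper column (depth z_c below the surface of column 1) and equate Σ ρ_i t_i down to z_c; mantle fills any gap and the z_c terms cancel.
Column 1: 18.62×2710 + (z_c − 18.62)×3240
Column 2: 0.7043×0 + x×1030 + 1.572×1940 + 6.695×3030 + (z_c − 0.7043 − 8.267 − x)×3240
The z_c×3240 term appears on both sides and cancels. Collect the known terms of each column as K = Σ(ρt)_known − 3240 × (depth of known layers): K_1 = 50460.2 − 3240×18.62 = −9868.6; K_2 = 23335.53 − 3240×(0.7043 + 8.267) = −5731.482.
Balance: K_1 = K_2 − x×(3240 − 1030), so x = (K_2 − K_1)/(3240 − 1030) = 4137.12/2210 = 1.87 km.

1.87 km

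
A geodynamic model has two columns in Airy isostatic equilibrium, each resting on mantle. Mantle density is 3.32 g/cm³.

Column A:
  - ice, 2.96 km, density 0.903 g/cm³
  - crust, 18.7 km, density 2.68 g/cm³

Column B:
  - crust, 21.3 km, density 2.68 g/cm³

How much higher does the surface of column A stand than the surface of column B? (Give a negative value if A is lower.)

1.65 km

For any compensation level in the mantle, the mantle terms cancel and isostasy reduces to e = (Σt_A − Σt_B) − (Σ(ρt)_A − Σ(ρt)_B) / ρ_m.
Σt_A = 21.66 km; Σt_B = 21.3 km; Σ(ρt)_A = 52.78888; Σ(ρt)_B = 57.084 (in km·g/cm³).
e = (21.66 − 21.3) − (52.78888 − 57.084) / 3.32 = 1.65 km.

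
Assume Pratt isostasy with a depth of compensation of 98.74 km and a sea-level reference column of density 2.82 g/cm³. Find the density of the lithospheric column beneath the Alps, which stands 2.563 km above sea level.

2.75 g/cm³

Pratt balance: ρ_ref D = ρ (D + h).
ρ = ρ_ref D/(D + h) = 2.82 × 98.74 km/(98.74 km + 2.563 km) = 2.75 g/cm³.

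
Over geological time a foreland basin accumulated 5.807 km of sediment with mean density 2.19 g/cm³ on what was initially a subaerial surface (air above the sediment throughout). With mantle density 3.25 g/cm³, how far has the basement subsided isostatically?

Subaerial load: s = t ρ_sed / ρ_m = 5.807 km × 2.19/3.25 = 3.91 km.

3.91 km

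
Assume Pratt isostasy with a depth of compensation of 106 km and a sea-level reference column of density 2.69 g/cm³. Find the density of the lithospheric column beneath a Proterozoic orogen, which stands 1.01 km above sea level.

Pratt balance: ρ_ref D = ρ (D + h).
ρ = ρ_ref D/(D + h) = 2.69 × 106 km/(106 km + 1.01 km) = 2.66 g/cm³.

2.66 g/cm³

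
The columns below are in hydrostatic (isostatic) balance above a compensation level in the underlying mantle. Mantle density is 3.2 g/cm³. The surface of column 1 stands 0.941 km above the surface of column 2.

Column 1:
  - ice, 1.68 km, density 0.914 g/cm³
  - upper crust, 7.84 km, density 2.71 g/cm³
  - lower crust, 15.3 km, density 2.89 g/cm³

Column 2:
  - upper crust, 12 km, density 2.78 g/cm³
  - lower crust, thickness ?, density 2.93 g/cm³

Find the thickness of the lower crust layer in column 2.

16.2 km

Take the compensation level at the base of the deeper column (depth z_c below the surface of column 1) and equate Σ ρ_i t_i down to z_c; mantle fills any gap and the z_c terms cancel.
Column 1: 1.68×0.914 + 7.84×2.71 + 15.3×2.89 + (z_c − 24.82)×3.2
Column 2: 0.941×0 + 12×2.78 + x×2.93 + (z_c − 0.941 − 12 − x)×3.2
The z_c×3.2 term appears on both sides and cancels. Collect the known terms of each column as K = Σ(ρt)_known − 3.2 × (depth of known layers): K_1 = 66.99892 − 3.2×24.82 = −12.42508; K_2 = 33.36 − 3.2×(0.941 + 12) = −8.0512.
Balance: K_1 = K_2 − x×(3.2 − 2.93), so x = (K_2 − K_1)/(3.2 − 2.93) = 4.37388/0.27 = 16.2 km.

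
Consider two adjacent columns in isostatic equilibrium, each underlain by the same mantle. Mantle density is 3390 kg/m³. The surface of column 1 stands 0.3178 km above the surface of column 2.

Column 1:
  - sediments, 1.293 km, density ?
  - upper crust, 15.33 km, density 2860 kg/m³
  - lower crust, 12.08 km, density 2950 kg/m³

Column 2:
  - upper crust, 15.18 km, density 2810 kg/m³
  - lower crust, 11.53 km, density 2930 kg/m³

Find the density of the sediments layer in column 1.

Take the compensation level at the base of the deeper column (depth z_c below the surface of column 1) and equate Σ ρ_i t_i down to z_c; mantle fills any gap and the z_c terms cancel.
Column 1: 1.293×ρ + 15.33×2860 + 12.08×2950 + (z_c − 28.703)×3390
Column 2: 0.3178×0 + 15.18×2810 + 11.53×2930 + (z_c − 0.3178 − 26.71)×3390
The z_c×3390 term appears on both sides and cancels. Collect the known terms of each column as K = Σ(ρt)_known − 3390 × (depth of known layers): K_1 = 79479.8 − 3390×28.703 = −17823.37; K_2 = 76438.7 − 3390×(0.3178 + 26.71) = −15185.542.
Balance: K_1 + 1.293×ρ = K_2, so ρ = (K_2 − K_1)/1.293 = 2637.83/1.293 = 2040 kg/m³.

2040 kg/m³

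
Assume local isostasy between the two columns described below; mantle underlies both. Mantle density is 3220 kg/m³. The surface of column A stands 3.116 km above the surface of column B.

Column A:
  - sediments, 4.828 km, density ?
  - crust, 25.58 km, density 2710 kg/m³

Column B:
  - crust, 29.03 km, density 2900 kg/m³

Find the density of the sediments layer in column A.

1920 kg/m³

Take the compensation level at the base of the deeper column (depth z_c below the surface of column A) and equate Σ ρ_i t_i down to z_c; mantle fills any gap and the z_c terms cancel.
Column A: 4.828×ρ + 25.58×2710 + (z_c − 30.408)×3220
Column B: 3.116×0 + 29.03×2900 + (z_c − 3.116 − 29.03)×3220
The z_c×3220 term appears on both sides and cancels. Collect the known terms of each column as K = Σ(ρt)_known − 3220 × (depth of known layers): K_A = 69321.8 − 3220×30.408 = −28591.96; K_B = 84187 − 3220×(3.116 + 29.03) = −19323.12.
Balance: K_A + 4.828×ρ = K_B, so ρ = (K_B − K_A)/4.828 = 9268.84/4.828 = 1920 kg/m³.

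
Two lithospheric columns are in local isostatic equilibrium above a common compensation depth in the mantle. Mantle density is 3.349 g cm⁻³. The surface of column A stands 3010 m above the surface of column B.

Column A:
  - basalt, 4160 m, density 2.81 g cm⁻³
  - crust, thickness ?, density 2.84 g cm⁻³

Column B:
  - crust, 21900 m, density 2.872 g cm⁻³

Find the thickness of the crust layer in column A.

35900 m

Take the compensation level at the base of the deeper column (depth z_c below the surface of column A) and equate Σ ρ_i t_i down to z_c; mantle fills any gap and the z_c terms cancel.
Column A: 4160×2.81 + x×2.84 + (z_c − 4160 − x)×3.349
Column B: 3010×0 + 21900×2.872 + (z_c − 3010 − 21900)×3.349
The z_c×3.349 term appears on both sides and cancels. Collect the known terms of each column as K = Σ(ρt)_known − 3.349 × (depth of known layers): K_A = 11689.6 − 3.349×4160 = −2242.24; K_B = 62896.8 − 3.349×(3010 + 21900) = −20526.79.
Balance: K_A − x×(3.349 − 2.84) = K_B, so x = (K_A − K_B)/(3.349 − 2.84) = 18284.5/0.509 = 35900 m.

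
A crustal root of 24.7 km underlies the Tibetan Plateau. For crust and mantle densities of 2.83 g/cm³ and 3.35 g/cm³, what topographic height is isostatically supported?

4.54 km

For local isostatic compensation: ρ_c h = (ρ_m − ρ_c) r.
h = r (ρ_m − ρ_c) / ρ_c = 24.7 km × (3.35 − 2.83) / 2.83 = 4.54 km.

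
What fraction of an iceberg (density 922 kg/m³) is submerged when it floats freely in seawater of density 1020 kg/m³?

Submerged fraction = ρ_obj/ρ_fluid = 922/1020 = 0.904.

0.904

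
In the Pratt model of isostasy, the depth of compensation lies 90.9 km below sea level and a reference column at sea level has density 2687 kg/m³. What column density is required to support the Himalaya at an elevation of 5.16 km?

2540 kg/m³

Pratt balance: ρ_ref D = ρ (D + h).
ρ = ρ_ref D/(D + h) = 2687 × 90.9 km/(90.9 km + 5.16 km) = 2540 kg/m³.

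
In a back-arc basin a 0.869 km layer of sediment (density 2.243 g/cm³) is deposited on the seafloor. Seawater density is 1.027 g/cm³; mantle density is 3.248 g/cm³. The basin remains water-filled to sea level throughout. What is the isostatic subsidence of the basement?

Submarine loading: the sediment displaces seawater, and the subsidence is in turn flooded, so s (ρ_m − ρ_w) = t (ρ_sed − ρ_w).
s = 0.869 km × (2.243 − 1.027) / (3.248 − 1.027) = 0.476 km.

0.476 km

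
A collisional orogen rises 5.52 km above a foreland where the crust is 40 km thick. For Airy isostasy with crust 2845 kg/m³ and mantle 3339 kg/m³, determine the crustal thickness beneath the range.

77.3 km

Root depth r = h ρ_c / (ρ_m − ρ_c) = 5.52 km × 2845 / 494 = 31.79 km.
Total thickness = T + h + r = 40 km + 5.52 km + 31.79 km = 77.3 km.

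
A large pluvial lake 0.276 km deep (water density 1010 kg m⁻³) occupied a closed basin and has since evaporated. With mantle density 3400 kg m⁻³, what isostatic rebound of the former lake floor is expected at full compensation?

0.082 km

u = d ρ_w/ρ_m = 0.276 km × 1010/3400 = 0.082 km.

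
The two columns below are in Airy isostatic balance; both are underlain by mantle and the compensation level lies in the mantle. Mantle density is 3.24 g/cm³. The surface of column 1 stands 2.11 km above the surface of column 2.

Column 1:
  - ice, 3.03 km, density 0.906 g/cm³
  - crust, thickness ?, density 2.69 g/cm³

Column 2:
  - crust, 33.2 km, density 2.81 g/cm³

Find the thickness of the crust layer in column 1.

25.5 km

Take the compensation level at the base of the deeper column (depth z_c below the surface of column 1) and equate Σ ρ_i t_i down to z_c; mantle fills any gap and the z_c terms cancel.
Column 1: 3.03×0.906 + x×2.69 + (z_c − 3.03 − x)×3.24
Column 2: 2.11×0 + 33.2×2.81 + (z_c − 2.11 − 33.2)×3.24
The z_c×3.24 term appears on both sides and cancels. Collect the known terms of each column as K = Σ(ρt)_known − 3.24 × (depth of known layers): K_1 = 2.74518 − 3.24×3.03 = −7.07202; K_2 = 93.292 − 3.24×(2.11 + 33.2) = −21.1124.
Balance: K_1 − x×(3.24 − 2.69) = K_2, so x = (K_1 − K_2)/(3.24 − 2.69) = 14.0404/0.55 = 25.5 km.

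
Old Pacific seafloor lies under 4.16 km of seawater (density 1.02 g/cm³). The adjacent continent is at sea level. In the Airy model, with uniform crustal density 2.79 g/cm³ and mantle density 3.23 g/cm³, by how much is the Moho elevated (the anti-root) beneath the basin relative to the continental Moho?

Isostatic balance requires: replacing crust with seawater at the top is compensated by replacing crust with mantle at the base: d (ρ_c − ρ_w) = a (ρ_m − ρ_c).
a = d (ρ_c − ρ_w)/(ρ_m − ρ_c) = 4.16 km × 1.77/0.44 = 16.7 km.

16.7 km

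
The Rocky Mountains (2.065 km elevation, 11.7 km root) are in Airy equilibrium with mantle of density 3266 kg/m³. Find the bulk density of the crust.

2780 kg/m³

ρ_c h = (ρ_m − ρ_c) r → ρ_c (h + r) = ρ_m r → ρ_c = ρ_m r / (h + r).
ρ_c = 3266 × 11.7 km / (2.065 km + 11.7 km) = 2780 kg/m³.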